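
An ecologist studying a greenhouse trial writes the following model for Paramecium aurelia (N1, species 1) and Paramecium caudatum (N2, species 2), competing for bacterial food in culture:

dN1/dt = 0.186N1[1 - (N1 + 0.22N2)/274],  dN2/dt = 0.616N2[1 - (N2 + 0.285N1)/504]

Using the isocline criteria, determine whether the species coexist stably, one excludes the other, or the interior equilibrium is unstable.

stable coexistence

Compare the nullcline intercepts: K1/α12 = 274/0.22 = 1250 > K2 = 504; K2/α21 = 504/0.285 = 1770 > K1 = 274.
Since both inequalities hold, each species can invade when rare, so the interior equilibrium is stable.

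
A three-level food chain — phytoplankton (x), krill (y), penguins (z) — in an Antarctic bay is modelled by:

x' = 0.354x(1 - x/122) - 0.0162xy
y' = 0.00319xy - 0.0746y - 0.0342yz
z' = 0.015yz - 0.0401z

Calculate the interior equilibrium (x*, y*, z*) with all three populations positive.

From dz/dt = 0: 0.015y* = 0.0401, so y* = 2.67.
From dx/dt = 0: 0.354(1 - x*/122) = 0.0162·2.67, giving x* = 122·(1 - 0.122) = 107.
From dy/dt = 0: 0.00319·107 - 0.0746 = 0.0342z*, so z* = 0.267/0.0342 = 7.81.

x* ≈ 107, y* ≈ 2.67, z* ≈ 7.81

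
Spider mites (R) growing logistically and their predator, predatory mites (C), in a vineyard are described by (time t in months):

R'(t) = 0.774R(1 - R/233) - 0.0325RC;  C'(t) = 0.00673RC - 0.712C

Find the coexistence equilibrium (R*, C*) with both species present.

From dC/dt = 0 with C > 0: 0.00673R* = 0.712, so R* = 106.
Substitute into dR/dt = 0: 0.774(1 - 106/233) = 0.0325C*.
The bracket is 0.546, giving C* = 0.423/0.0325 = 13.

R* ≈ 106, C* ≈ 13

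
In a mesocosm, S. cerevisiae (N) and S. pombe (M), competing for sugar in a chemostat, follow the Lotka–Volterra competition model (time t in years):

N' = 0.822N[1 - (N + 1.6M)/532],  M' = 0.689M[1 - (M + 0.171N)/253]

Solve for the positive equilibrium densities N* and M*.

N* ≈ 175, M* ≈ 223

Setting both brackets to zero gives the nullclines N + 1.6M = 532 and 0.171N + M = 253.
Substituting M = 253 - 0.171N into the first: N(1 - 1.6·0.171) = 532 - 1.6·253.
So N* = 127/0.726 = 175, and then M* = 253 - 0.171·175 = 223.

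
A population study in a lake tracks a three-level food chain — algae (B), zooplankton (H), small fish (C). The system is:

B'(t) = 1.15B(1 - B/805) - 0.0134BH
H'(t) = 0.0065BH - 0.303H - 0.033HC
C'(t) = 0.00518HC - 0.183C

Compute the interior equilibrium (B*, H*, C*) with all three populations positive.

B* ≈ 474, H* ≈ 35.3, C* ≈ 84.1

From dC/dt = 0: 0.00518H* = 0.183, so H* = 35.3.
From dB/dt = 0: 1.15(1 - B*/805) = 0.0134·35.3, giving B* = 805·(1 - 0.412) = 474.
From dH/dt = 0: 0.0065·474 - 0.303 = 0.033C*, so C* = 2.78/0.033 = 84.1.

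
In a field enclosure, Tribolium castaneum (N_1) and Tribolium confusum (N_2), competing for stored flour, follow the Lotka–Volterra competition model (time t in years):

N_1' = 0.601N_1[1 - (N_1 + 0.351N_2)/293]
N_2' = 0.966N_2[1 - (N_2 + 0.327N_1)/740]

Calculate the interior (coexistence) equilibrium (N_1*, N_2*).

N_1* ≈ 37.6, N_2* ≈ 728

Setting both brackets to zero gives the nullclines N_1 + 0.351N_2 = 293 and 0.327N_1 + N_2 = 740.
Substituting N_2 = 740 - 0.327N_1 into the first: N_1(1 - 0.351·0.327) = 293 - 0.351·740.
So N_1* = 33.3/0.885 = 37.6, and then N_2* = 740 - 0.327·37.6 = 728.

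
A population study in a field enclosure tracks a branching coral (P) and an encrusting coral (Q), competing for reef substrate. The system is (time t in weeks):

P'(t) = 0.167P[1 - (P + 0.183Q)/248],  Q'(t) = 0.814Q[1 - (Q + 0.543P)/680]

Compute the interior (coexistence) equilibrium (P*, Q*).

Setting both brackets to zero gives the nullclines P + 0.183Q = 248 and 0.543P + Q = 680.
Substituting Q = 680 - 0.543P into the first: P(1 - 0.183·0.543) = 248 - 0.183·680.
So P* = 124/0.901 = 137, and then Q* = 680 - 0.543·137 = 606.

P* ≈ 137, Q* ≈ 606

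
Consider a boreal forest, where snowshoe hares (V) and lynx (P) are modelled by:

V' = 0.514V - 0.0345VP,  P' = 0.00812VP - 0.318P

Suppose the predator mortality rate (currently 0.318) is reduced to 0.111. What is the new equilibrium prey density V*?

V* ≈ 13.7

At the interior fixed point, setting dP/dt = 0 with P > 0 fixes V* = (predator death rate)/(VP coefficient) — independent of the other coefficients.
With the change, V* = 0.111/0.00812 = 13.7; it falls from 39.2.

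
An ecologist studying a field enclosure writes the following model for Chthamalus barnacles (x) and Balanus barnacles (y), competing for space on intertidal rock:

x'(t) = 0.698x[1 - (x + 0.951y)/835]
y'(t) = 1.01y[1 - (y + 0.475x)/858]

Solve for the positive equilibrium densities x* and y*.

Setting both brackets to zero gives the nullclines x + 0.951y = 835 and 0.475x + y = 858.
Substituting y = 858 - 0.475x into the first: x(1 - 0.951·0.475) = 835 - 0.951·858.
So x* = 19/0.548 = 34.7, and then y* = 858 - 0.475·34.7 = 842.

x* ≈ 34.7, y* ≈ 842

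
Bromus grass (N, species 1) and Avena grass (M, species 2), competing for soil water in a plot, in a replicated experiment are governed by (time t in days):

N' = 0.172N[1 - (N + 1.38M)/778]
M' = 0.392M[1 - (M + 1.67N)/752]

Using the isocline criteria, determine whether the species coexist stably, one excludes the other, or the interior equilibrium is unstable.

Compare the nullcline intercepts: K1/α12 = 778/1.38 = 564 < K2 = 752; K2/α21 = 752/1.67 = 450 < K1 = 778.
Since both are reversed, neither can invade when rare; the interior point is a saddle.

unstable coexistence (outcome depends on initial conditions)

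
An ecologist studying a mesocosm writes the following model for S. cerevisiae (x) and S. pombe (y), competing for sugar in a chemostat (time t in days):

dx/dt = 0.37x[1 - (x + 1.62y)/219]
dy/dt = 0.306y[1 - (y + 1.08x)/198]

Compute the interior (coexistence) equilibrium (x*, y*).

Setting both brackets to zero gives the nullclines x + 1.62y = 219 and 1.08x + y = 198.
Substituting y = 198 - 1.08x into the first: x(1 - 1.62·1.08) = 219 - 1.62·198.
So x* = -102/-0.75 = 136, and then y* = 198 - 1.08·136 = 51.4.

x* ≈ 136, y* ≈ 51.4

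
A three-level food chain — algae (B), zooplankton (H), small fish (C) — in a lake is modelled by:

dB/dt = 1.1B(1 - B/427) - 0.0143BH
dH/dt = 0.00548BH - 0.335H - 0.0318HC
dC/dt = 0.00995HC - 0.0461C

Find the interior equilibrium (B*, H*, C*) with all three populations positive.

B* ≈ 401, H* ≈ 4.63, C* ≈ 58.6

From dC/dt = 0: 0.00995H* = 0.0461, so H* = 4.63.
From dB/dt = 0: 1.1(1 - B*/427) = 0.0143·4.63, giving B* = 427·(1 - 0.0602) = 401.
From dH/dt = 0: 0.00548·401 - 0.335 = 0.0318C*, so C* = 1.86/0.0318 = 58.6.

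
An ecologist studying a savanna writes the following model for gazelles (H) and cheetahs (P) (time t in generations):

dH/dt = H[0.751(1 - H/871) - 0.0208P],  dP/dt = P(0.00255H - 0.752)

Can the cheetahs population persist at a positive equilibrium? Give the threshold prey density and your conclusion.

The predator equation gives dP/dt > 0 only when H > 0.752/0.00255 = 295.
Without the predator, H → K = 871. Since 871 > 295, the predator can invade and persist.

Threshold H = 295; K > 295, so yes, the predator persists.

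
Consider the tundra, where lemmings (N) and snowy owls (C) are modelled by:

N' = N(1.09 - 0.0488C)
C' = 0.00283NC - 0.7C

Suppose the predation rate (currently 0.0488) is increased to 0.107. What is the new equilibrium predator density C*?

At the interior fixed point, setting dN/dt = 0 with N > 0 fixes C* = (prey growth rate)/(NC coefficient) — independent of the other coefficients.
With the change, C* = 1.09/0.107 = 10.2; it falls from 22.3.

C* ≈ 10.2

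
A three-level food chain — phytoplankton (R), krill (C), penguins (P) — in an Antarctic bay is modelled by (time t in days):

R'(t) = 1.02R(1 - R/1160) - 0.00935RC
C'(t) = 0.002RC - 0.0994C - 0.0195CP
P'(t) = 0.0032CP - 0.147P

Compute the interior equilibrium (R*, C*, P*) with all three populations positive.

From dP/dt = 0: 0.0032C* = 0.147, so C* = 45.9.
From dR/dt = 0: 1.02(1 - R*/1160) = 0.00935·45.9, giving R* = 1160·(1 - 0.421) = 672.
From dC/dt = 0: 0.002·672 - 0.0994 = 0.0195P*, so P* = 1.24/0.0195 = 63.8.

R* ≈ 672, C* ≈ 45.9, P* ≈ 63.8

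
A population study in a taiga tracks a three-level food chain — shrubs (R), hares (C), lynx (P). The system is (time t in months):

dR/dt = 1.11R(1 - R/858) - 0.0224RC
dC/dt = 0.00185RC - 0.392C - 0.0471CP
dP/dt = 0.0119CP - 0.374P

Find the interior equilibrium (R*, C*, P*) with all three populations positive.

From dP/dt = 0: 0.0119C* = 0.374, so C* = 31.4.
From dR/dt = 0: 1.11(1 - R*/858) = 0.0224·31.4, giving R* = 858·(1 - 0.634) = 314.
From dC/dt = 0: 0.00185·314 - 0.392 = 0.0471P*, so P* = 0.189/0.0471 = 4.

R* ≈ 314, C* ≈ 31.4, P* ≈ 4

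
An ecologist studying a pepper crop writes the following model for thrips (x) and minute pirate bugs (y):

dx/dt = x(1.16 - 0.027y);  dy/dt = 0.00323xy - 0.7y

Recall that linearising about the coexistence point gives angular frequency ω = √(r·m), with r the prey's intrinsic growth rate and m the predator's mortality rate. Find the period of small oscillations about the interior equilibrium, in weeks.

Here r = 1.16 and m = 0.7, so r·m = 0.812.
ω = √0.812 = 0.901 per week, hence T = 2π/ω ≈ 6.97 weeks.

T ≈ 6.97 weeks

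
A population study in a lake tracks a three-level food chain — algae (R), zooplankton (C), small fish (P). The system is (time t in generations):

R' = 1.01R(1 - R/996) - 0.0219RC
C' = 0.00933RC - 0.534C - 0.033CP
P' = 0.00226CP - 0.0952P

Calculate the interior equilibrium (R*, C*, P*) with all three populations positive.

R* ≈ 86.3, C* ≈ 42.1, P* ≈ 8.21

From dP/dt = 0: 0.00226C* = 0.0952, so C* = 42.1.
From dR/dt = 0: 1.01(1 - R*/996) = 0.0219·42.1, giving R* = 996·(1 - 0.913) = 86.3.
From dC/dt = 0: 0.00933·86.3 - 0.534 = 0.033P*, so P* = 0.271/0.033 = 8.21.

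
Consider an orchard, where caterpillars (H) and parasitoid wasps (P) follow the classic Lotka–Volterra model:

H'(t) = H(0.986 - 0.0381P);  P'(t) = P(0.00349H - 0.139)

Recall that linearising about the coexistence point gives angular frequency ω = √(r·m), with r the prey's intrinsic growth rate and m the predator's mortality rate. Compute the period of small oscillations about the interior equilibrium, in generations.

T ≈ 17 generations

Here r = 0.986 and m = 0.139, so r·m = 0.137.
ω = √0.137 = 0.37 per generation, hence T = 2π/ω ≈ 17 generations.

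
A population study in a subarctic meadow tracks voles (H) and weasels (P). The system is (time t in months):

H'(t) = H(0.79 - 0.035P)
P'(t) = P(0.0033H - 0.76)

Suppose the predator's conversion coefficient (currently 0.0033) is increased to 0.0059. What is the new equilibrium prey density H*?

H* ≈ 129

At the interior fixed point, setting dP/dt = 0 with P > 0 fixes H* = (predator death rate)/(HP coefficient) — independent of the other coefficients.
With the change, H* = 0.76/0.0059 = 129; it falls from 230.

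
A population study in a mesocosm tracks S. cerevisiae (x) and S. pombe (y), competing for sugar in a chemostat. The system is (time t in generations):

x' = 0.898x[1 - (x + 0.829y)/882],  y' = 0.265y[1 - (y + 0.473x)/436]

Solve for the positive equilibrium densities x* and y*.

x* ≈ 856, y* ≈ 31

Setting both brackets to zero gives the nullclines x + 0.829y = 882 and 0.473x + y = 436.
Substituting y = 436 - 0.473x into the first: x(1 - 0.829·0.473) = 882 - 0.829·436.
So x* = 521/0.608 = 856, and then y* = 436 - 0.473·856 = 31.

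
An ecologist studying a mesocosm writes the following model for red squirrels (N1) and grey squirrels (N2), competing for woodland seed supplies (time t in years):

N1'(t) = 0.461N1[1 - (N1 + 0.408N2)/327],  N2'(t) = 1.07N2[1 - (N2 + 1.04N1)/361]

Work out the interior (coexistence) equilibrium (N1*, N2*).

N1* ≈ 312, N2* ≈ 36.3

Setting both brackets to zero gives the nullclines N1 + 0.408N2 = 327 and 1.04N1 + N2 = 361.
Substituting N2 = 361 - 1.04N1 into the first: N1(1 - 0.408·1.04) = 327 - 0.408·361.
So N1* = 180/0.576 = 312, and then N2* = 361 - 1.04·312 = 36.3.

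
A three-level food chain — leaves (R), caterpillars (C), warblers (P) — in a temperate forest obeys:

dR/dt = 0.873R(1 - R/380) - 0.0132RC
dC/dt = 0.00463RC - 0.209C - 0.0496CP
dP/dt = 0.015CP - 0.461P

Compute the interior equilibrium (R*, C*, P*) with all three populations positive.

From dP/dt = 0: 0.015C* = 0.461, so C* = 30.7.
From dR/dt = 0: 0.873(1 - R*/380) = 0.0132·30.7, giving R* = 380·(1 - 0.465) = 203.
From dC/dt = 0: 0.00463·203 - 0.209 = 0.0496P*, so P* = 0.733/0.0496 = 14.8.

R* ≈ 203, C* ≈ 30.7, P* ≈ 14.8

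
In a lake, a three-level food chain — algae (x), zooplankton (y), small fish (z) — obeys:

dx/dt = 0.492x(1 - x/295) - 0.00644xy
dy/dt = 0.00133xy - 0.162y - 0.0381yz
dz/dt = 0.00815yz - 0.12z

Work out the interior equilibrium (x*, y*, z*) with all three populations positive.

From dz/dt = 0: 0.00815y* = 0.12, so y* = 14.7.
From dx/dt = 0: 0.492(1 - x*/295) = 0.00644·14.7, giving x* = 295·(1 - 0.193) = 238.
From dy/dt = 0: 0.00133·238 - 0.162 = 0.0381z*, so z* = 0.155/0.0381 = 4.06.

x* ≈ 238, y* ≈ 14.7, z* ≈ 4.06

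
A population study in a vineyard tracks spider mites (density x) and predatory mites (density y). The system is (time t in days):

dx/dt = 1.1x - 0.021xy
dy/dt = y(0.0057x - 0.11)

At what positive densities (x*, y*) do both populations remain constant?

Set dy/dt = 0 with y > 0: 0.0057x - 0.11 = 0, so x* = 0.11/0.0057 = 19.3.
Set dx/dt = 0 with x > 0: 1.1 - 0.021y = 0, so y* = 1.1/0.021 = 52.4.

x* ≈ 19.3, y* ≈ 52.4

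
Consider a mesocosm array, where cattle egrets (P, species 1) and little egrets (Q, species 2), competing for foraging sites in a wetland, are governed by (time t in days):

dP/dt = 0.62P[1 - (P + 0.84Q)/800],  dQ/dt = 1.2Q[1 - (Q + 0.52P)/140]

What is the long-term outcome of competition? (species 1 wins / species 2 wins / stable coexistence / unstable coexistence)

species 1 excludes species 2

Compare the nullcline intercepts: K1/α12 = 800/0.84 = 952 > K2 = 140; K2/α21 = 140/0.52 = 269 < K1 = 800.
Since the inequalities point opposite ways, species 1 can invade but species 2 cannot.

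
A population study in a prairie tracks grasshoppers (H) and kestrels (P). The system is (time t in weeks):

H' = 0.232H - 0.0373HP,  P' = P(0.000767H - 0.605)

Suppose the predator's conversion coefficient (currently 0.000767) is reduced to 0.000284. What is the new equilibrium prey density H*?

H* ≈ 2130

At the interior fixed point, setting dP/dt = 0 with P > 0 fixes H* = (predator death rate)/(HP coefficient) — independent of the other coefficients.
With the change, H* = 0.605/0.000284 = 2130; it rises from 789.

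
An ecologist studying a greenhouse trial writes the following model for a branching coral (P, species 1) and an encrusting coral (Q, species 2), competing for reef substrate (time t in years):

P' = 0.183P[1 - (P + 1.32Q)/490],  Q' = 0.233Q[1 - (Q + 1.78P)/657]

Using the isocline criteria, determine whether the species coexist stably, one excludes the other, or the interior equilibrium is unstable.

Compare the nullcline intercepts: K1/α12 = 490/1.32 = 371 < K2 = 657; K2/α21 = 657/1.78 = 369 < K1 = 490.
Since both are reversed, neither can invade when rare; the interior point is a saddle.

unstable coexistence (outcome depends on initial conditions)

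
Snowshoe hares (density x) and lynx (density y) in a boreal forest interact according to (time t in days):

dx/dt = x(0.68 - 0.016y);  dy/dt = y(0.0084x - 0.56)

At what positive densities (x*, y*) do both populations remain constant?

Set dy/dt = 0 with y > 0: 0.0084x - 0.56 = 0, so x* = 0.56/0.0084 = 66.7.
Set dx/dt = 0 with x > 0: 0.68 - 0.016y = 0, so y* = 0.68/0.016 = 42.5.

x* ≈ 66.7, y* ≈ 42.5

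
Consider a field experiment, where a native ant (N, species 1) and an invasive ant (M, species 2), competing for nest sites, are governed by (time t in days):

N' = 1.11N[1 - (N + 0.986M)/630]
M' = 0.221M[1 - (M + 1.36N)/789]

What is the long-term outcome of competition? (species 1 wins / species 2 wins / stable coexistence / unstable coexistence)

unstable coexistence (outcome depends on initial conditions)

Compare the nullcline intercepts: K1/α12 = 630/0.986 = 639 < K2 = 789; K2/α21 = 789/1.36 = 580 < K1 = 630.
Since both are reversed, neither can invade when rare; the interior point is a saddle.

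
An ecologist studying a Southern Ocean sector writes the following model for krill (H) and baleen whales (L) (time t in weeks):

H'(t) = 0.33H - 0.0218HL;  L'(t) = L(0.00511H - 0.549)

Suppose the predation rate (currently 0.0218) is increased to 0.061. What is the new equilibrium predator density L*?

L* ≈ 5.41

At the interior fixed point, setting dH/dt = 0 with H > 0 fixes L* = (prey growth rate)/(HL coefficient) — independent of the other coefficients.
With the change, L* = 0.33/0.061 = 5.41; it falls from 15.1.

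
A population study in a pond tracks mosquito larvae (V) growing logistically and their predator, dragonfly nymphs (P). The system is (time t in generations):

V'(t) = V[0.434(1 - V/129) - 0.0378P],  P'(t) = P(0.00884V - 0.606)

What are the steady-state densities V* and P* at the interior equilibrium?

From dP/dt = 0 with P > 0: 0.00884V* = 0.606, so V* = 68.6.
Substitute into dV/dt = 0: 0.434(1 - 68.6/129) = 0.0378P*.
The bracket is 0.469, giving P* = 0.203/0.0378 = 5.38.

V* ≈ 68.6, P* ≈ 5.38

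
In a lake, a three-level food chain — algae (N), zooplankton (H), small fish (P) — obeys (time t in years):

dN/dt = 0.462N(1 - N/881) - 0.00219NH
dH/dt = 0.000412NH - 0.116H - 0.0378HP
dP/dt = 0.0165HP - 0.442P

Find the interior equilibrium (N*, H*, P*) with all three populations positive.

From dP/dt = 0: 0.0165H* = 0.442, so H* = 26.8.
From dN/dt = 0: 0.462(1 - N*/881) = 0.00219·26.8, giving N* = 881·(1 - 0.127) = 769.
From dH/dt = 0: 0.000412·769 - 0.116 = 0.0378P*, so P* = 0.201/0.0378 = 5.31.

N* ≈ 769, H* ≈ 26.8, P* ≈ 5.31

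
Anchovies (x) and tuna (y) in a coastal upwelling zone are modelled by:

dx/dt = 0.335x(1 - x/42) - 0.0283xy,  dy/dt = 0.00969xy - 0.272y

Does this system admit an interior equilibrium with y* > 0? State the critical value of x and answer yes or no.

Threshold x = 28.1; K > 28.1, so yes, the predator persists.

The predator equation gives dy/dt > 0 only when x > 0.272/0.00969 = 28.1.
Without the predator, x → K = 42. Since 42 > 28.1, the predator can invade and persist.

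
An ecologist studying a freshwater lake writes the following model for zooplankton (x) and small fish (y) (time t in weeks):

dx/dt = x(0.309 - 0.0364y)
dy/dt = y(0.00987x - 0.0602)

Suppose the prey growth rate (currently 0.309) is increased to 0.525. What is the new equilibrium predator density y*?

y* ≈ 14.4

At the interior fixed point, setting dx/dt = 0 with x > 0 fixes y* = (prey growth rate)/(xy coefficient) — independent of the other coefficients.
With the change, y* = 0.525/0.0364 = 14.4; it rises from 8.49.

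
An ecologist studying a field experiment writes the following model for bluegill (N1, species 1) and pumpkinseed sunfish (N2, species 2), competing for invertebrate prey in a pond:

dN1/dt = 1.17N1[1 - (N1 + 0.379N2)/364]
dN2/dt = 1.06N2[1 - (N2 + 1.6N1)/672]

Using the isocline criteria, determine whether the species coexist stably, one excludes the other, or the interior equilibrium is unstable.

Compare the nullcline intercepts: K1/α12 = 364/0.379 = 960 > K2 = 672; K2/α21 = 672/1.6 = 420 > K1 = 364.
Since both inequalities hold, each species can invade when rare, so the interior equilibrium is stable.

stable coexistence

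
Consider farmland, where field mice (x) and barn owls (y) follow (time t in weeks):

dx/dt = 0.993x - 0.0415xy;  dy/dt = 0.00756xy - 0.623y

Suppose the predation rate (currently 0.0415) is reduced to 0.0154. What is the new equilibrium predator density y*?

y* ≈ 64.5

At the interior fixed point, setting dx/dt = 0 with x > 0 fixes y* = (prey growth rate)/(xy coefficient) — independent of the other coefficients.
With the change, y* = 0.993/0.0154 = 64.5; it rises from 23.9.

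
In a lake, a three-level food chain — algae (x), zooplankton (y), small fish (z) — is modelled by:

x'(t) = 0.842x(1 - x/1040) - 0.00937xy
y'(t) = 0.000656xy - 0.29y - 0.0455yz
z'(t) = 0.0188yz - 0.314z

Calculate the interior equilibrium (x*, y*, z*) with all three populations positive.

x* ≈ 847, y* ≈ 16.7, z* ≈ 5.83

From dz/dt = 0: 0.0188y* = 0.314, so y* = 16.7.
From dx/dt = 0: 0.842(1 - x*/1040) = 0.00937·16.7, giving x* = 1040·(1 - 0.186) = 847.
From dy/dt = 0: 0.000656·847 - 0.29 = 0.0455z*, so z* = 0.265/0.0455 = 5.83.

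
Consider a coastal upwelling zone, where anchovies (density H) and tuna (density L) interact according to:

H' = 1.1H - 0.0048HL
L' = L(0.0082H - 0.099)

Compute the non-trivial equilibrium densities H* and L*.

Set dL/dt = 0 with L > 0: 0.0082H - 0.099 = 0, so H* = 0.099/0.0082 = 12.1.
Set dH/dt = 0 with H > 0: 1.1 - 0.0048L = 0, so L* = 1.1/0.0048 = 229.

H* ≈ 12.1, L* ≈ 229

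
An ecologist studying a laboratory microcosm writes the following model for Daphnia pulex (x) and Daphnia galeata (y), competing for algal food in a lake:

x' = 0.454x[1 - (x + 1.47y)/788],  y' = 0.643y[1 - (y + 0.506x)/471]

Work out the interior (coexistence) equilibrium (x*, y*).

Setting both brackets to zero gives the nullclines x + 1.47y = 788 and 0.506x + y = 471.
Substituting y = 471 - 0.506x into the first: x(1 - 1.47·0.506) = 788 - 1.47·471.
So x* = 95.6/0.256 = 373, and then y* = 471 - 0.506·373 = 282.

x* ≈ 373, y* ≈ 282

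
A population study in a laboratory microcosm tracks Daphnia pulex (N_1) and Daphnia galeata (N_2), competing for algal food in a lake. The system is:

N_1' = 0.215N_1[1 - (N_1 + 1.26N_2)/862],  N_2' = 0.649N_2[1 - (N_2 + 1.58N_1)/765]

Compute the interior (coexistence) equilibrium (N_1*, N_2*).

Setting both brackets to zero gives the nullclines N_1 + 1.26N_2 = 862 and 1.58N_1 + N_2 = 765.
Substituting N_2 = 765 - 1.58N_1 into the first: N_1(1 - 1.26·1.58) = 862 - 1.26·765.
So N_1* = -102/-0.991 = 103, and then N_2* = 765 - 1.58·103 = 603.

N_1* ≈ 103, N_2* ≈ 603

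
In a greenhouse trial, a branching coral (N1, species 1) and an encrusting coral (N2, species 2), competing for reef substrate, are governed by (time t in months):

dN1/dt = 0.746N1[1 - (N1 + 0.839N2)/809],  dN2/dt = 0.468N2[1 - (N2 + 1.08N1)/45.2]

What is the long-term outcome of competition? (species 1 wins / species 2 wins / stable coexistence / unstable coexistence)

species 1 excludes species 2

Compare the nullcline intercepts: K1/α12 = 809/0.839 = 964 > K2 = 45.2; K2/α21 = 45.2/1.08 = 41.9 < K1 = 809.
Since the inequalities point opposite ways, species 1 can invade but species 2 cannot.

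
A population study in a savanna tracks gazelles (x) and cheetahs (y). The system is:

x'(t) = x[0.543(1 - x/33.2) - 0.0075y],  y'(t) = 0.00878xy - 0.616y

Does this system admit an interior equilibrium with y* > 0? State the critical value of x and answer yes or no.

Threshold x = 70.2; K < 70.2, so no, the predator goes extinct.

The predator equation gives dy/dt > 0 only when x > 0.616/0.00878 = 70.2.
Without the predator, x → K = 33.2. Since 33.2 < 70.2, the predator cannot invade.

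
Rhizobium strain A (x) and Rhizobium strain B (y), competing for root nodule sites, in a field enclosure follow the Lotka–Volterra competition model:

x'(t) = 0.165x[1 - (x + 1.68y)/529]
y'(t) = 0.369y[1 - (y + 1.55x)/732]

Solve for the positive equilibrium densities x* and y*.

Setting both brackets to zero gives the nullclines x + 1.68y = 529 and 1.55x + y = 732.
Substituting y = 732 - 1.55x into the first: x(1 - 1.68·1.55) = 529 - 1.68·732.
So x* = -701/-1.6 = 437, and then y* = 732 - 1.55·437 = 54.8.

x* ≈ 437, y* ≈ 54.8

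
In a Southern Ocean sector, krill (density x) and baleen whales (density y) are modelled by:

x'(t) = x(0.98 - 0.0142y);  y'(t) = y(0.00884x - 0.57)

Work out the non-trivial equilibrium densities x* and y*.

x* ≈ 64.5, y* ≈ 69

Set dy/dt = 0 with y > 0: 0.00884x - 0.57 = 0, so x* = 0.57/0.00884 = 64.5.
Set dx/dt = 0 with x > 0: 0.98 - 0.0142y = 0, so y* = 0.98/0.0142 = 69.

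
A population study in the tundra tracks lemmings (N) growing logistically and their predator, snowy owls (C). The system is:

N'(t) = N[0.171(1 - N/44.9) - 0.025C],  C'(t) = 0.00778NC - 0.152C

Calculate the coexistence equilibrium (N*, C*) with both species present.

From dC/dt = 0 with C > 0: 0.00778N* = 0.152, so N* = 19.5.
Substitute into dN/dt = 0: 0.171(1 - 19.5/44.9) = 0.025C*.
The bracket is 0.565, giving C* = 0.0966/0.025 = 3.86.

N* ≈ 19.5, C* ≈ 3.86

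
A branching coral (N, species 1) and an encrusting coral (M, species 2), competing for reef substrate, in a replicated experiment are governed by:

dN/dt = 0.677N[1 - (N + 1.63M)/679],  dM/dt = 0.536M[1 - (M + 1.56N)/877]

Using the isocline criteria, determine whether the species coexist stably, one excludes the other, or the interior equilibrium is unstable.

Compare the nullcline intercepts: K1/α12 = 679/1.63 = 417 < K2 = 877; K2/α21 = 877/1.56 = 562 < K1 = 679.
Since both are reversed, neither can invade when rare; the interior point is a saddle.

unstable coexistence (outcome depends on initial conditions)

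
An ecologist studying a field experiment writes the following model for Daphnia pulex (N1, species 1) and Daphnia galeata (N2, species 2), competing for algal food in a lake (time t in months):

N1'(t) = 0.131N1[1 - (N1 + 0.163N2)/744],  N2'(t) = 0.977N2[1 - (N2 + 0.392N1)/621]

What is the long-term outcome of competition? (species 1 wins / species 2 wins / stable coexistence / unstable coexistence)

stable coexistence

Compare the nullcline intercepts: K1/α12 = 744/0.163 = 4560 > K2 = 621; K2/α21 = 621/0.392 = 1580 > K1 = 744.
Since both inequalities hold, each species can invade when rare, so the interior equilibrium is stable.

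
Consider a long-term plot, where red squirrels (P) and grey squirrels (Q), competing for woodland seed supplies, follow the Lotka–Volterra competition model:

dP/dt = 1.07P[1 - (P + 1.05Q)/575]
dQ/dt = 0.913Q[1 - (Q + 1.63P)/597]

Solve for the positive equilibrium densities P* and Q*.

Setting both brackets to zero gives the nullclines P + 1.05Q = 575 and 1.63P + Q = 597.
Substituting Q = 597 - 1.63P into the first: P(1 - 1.05·1.63) = 575 - 1.05·597.
So P* = -51.9/-0.712 = 72.9, and then Q* = 597 - 1.63·72.9 = 478.

P* ≈ 72.9, Q* ≈ 478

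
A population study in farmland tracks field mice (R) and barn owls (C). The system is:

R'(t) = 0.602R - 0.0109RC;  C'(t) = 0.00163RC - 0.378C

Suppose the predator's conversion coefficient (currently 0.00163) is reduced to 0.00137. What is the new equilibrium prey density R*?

R* ≈ 276

At the interior fixed point, setting dC/dt = 0 with C > 0 fixes R* = (predator death rate)/(RC coefficient) — independent of the other coefficients.
With the change, R* = 0.378/0.00137 = 276; it rises from 232.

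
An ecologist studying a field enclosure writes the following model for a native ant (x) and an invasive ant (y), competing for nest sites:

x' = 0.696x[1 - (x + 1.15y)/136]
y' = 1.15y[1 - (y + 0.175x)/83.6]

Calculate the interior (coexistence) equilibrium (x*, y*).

x* ≈ 49.9, y* ≈ 74.9

Setting both brackets to zero gives the nullclines x + 1.15y = 136 and 0.175x + y = 83.6.
Substituting y = 83.6 - 0.175x into the first: x(1 - 1.15·0.175) = 136 - 1.15·83.6.
So x* = 39.9/0.799 = 49.9, and then y* = 83.6 - 0.175·49.9 = 74.9.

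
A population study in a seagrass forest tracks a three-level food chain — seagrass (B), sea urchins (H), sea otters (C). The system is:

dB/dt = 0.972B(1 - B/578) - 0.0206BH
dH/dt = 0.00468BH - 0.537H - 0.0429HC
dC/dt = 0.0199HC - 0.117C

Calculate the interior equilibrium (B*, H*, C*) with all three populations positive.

From dC/dt = 0: 0.0199H* = 0.117, so H* = 5.88.
From dB/dt = 0: 0.972(1 - B*/578) = 0.0206·5.88, giving B* = 578·(1 - 0.125) = 506.
From dH/dt = 0: 0.00468·506 - 0.537 = 0.0429C*, so C* = 1.83/0.0429 = 42.7.

B* ≈ 506, H* ≈ 5.88, C* ≈ 42.7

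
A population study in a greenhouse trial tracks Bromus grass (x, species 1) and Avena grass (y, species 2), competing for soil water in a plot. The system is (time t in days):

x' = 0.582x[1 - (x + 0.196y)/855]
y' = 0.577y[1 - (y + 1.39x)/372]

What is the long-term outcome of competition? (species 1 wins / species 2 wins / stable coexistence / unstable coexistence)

Compare the nullcline intercepts: K1/α12 = 855/0.196 = 4360 > K2 = 372; K2/α21 = 372/1.39 = 268 < K1 = 855.
Since the inequalities point opposite ways, species 1 can invade but species 2 cannot.

species 1 excludes species 2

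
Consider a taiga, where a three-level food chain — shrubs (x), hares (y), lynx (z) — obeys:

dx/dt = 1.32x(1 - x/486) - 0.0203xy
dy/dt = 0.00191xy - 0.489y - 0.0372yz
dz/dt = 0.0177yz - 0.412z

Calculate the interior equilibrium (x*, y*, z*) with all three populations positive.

x* ≈ 312, y* ≈ 23.3, z* ≈ 2.88

From dz/dt = 0: 0.0177y* = 0.412, so y* = 23.3.
From dx/dt = 0: 1.32(1 - x*/486) = 0.0203·23.3, giving x* = 486·(1 - 0.358) = 312.
From dy/dt = 0: 0.00191·312 - 0.489 = 0.0372z*, so z* = 0.107/0.0372 = 2.88.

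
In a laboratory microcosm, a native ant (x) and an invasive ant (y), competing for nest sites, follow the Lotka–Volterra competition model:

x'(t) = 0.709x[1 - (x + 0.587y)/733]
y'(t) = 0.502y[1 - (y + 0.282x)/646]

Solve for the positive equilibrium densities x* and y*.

x* ≈ 424, y* ≈ 526

Setting both brackets to zero gives the nullclines x + 0.587y = 733 and 0.282x + y = 646.
Substituting y = 646 - 0.282x into the first: x(1 - 0.587·0.282) = 733 - 0.587·646.
So x* = 354/0.834 = 424, and then y* = 646 - 0.282·424 = 526.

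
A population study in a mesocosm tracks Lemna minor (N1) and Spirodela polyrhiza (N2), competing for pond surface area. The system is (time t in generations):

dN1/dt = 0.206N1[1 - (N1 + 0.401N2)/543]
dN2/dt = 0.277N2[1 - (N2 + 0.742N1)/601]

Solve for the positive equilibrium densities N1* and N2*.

N1* ≈ 430, N2* ≈ 282

Setting both brackets to zero gives the nullclines N1 + 0.401N2 = 543 and 0.742N1 + N2 = 601.
Substituting N2 = 601 - 0.742N1 into the first: N1(1 - 0.401·0.742) = 543 - 0.401·601.
So N1* = 302/0.702 = 430, and then N2* = 601 - 0.742·430 = 282.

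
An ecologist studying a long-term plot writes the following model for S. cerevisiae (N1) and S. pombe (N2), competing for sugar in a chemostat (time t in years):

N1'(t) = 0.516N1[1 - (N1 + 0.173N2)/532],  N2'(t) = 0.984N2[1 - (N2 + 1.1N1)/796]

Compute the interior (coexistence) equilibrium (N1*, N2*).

Setting both brackets to zero gives the nullclines N1 + 0.173N2 = 532 and 1.1N1 + N2 = 796.
Substituting N2 = 796 - 1.1N1 into the first: N1(1 - 0.173·1.1) = 532 - 0.173·796.
So N1* = 394/0.81 = 487, and then N2* = 796 - 1.1·487 = 260.

N1* ≈ 487, N2* ≈ 260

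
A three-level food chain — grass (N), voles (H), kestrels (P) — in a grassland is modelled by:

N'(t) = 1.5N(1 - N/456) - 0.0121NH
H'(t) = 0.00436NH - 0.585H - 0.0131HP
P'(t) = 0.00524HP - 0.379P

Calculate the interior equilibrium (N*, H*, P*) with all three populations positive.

N* ≈ 190, H* ≈ 72.3, P* ≈ 18.6

From dP/dt = 0: 0.00524H* = 0.379, so H* = 72.3.
From dN/dt = 0: 1.5(1 - N*/456) = 0.0121·72.3, giving N* = 456·(1 - 0.583) = 190.
From dH/dt = 0: 0.00436·190 - 0.585 = 0.0131P*, so P* = 0.243/0.0131 = 18.6.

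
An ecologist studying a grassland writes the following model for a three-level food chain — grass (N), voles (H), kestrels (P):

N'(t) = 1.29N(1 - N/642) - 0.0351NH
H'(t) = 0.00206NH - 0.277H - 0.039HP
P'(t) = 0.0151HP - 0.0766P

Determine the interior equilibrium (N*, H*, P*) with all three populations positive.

From dP/dt = 0: 0.0151H* = 0.0766, so H* = 5.07.
From dN/dt = 0: 1.29(1 - N*/642) = 0.0351·5.07, giving N* = 642·(1 - 0.138) = 553.
From dH/dt = 0: 0.00206·553 - 0.277 = 0.039P*, so P* = 0.863/0.039 = 22.1.

N* ≈ 553, H* ≈ 5.07, P* ≈ 22.1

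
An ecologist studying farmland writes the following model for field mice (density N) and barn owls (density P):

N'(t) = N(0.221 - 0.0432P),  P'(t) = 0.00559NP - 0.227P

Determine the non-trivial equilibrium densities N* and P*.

N* ≈ 40.6, P* ≈ 5.12

Set dP/dt = 0 with P > 0: 0.00559N - 0.227 = 0, so N* = 0.227/0.00559 = 40.6.
Set dN/dt = 0 with N > 0: 0.221 - 0.0432P = 0, so P* = 0.221/0.0432 = 5.12.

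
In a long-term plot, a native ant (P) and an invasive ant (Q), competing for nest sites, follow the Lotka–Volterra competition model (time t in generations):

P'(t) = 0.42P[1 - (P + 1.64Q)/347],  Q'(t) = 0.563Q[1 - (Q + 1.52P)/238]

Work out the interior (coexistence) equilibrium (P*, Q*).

Setting both brackets to zero gives the nullclines P + 1.64Q = 347 and 1.52P + Q = 238.
Substituting Q = 238 - 1.52P into the first: P(1 - 1.64·1.52) = 347 - 1.64·238.
So P* = -43.3/-1.49 = 29, and then Q* = 238 - 1.52·29 = 194.

P* ≈ 29, Q* ≈ 194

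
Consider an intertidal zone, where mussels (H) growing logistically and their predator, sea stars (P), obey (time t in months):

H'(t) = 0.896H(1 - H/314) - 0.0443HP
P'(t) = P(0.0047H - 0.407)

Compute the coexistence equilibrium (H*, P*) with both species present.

From dP/dt = 0 with P > 0: 0.0047H* = 0.407, so H* = 86.6.
Substitute into dH/dt = 0: 0.896(1 - 86.6/314) = 0.0443P*.
The bracket is 0.724, giving P* = 0.649/0.0443 = 14.6.

H* ≈ 86.6, P* ≈ 14.6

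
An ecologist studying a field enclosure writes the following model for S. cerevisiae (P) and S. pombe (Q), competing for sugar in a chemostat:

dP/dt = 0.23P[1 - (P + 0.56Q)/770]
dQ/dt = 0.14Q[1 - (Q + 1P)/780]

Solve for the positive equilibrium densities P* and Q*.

P* ≈ 757, Q* ≈ 22.7

Setting both brackets to zero gives the nullclines P + 0.56Q = 770 and 1P + Q = 780.
Substituting Q = 780 - 1P into the first: P(1 - 0.56·1) = 770 - 0.56·780.
So P* = 333/0.44 = 757, and then Q* = 780 - 1·757 = 22.7.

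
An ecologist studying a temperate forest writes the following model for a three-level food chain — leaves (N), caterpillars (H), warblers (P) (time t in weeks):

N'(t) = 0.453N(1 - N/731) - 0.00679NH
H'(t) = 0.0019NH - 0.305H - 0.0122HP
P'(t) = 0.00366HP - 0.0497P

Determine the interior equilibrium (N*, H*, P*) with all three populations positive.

From dP/dt = 0: 0.00366H* = 0.0497, so H* = 13.6.
From dN/dt = 0: 0.453(1 - N*/731) = 0.00679·13.6, giving N* = 731·(1 - 0.204) = 582.
From dH/dt = 0: 0.0019·582 - 0.305 = 0.0122P*, so P* = 0.801/0.0122 = 65.7.

N* ≈ 582, H* ≈ 13.6, P* ≈ 65.7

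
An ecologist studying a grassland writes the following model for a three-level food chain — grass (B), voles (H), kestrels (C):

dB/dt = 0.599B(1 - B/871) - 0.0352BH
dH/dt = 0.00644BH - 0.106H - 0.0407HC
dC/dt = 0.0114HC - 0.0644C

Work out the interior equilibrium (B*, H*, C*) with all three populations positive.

B* ≈ 582, H* ≈ 5.65, C* ≈ 89.5

From dC/dt = 0: 0.0114H* = 0.0644, so H* = 5.65.
From dB/dt = 0: 0.599(1 - B*/871) = 0.0352·5.65, giving B* = 871·(1 - 0.332) = 582.
From dH/dt = 0: 0.00644·582 - 0.106 = 0.0407C*, so C* = 3.64/0.0407 = 89.5.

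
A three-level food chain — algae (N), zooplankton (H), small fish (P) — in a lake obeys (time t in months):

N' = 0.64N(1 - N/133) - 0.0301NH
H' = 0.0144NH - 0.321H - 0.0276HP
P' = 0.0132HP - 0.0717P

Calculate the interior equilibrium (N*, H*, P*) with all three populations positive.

N* ≈ 99, H* ≈ 5.43, P* ≈ 40

From dP/dt = 0: 0.0132H* = 0.0717, so H* = 5.43.
From dN/dt = 0: 0.64(1 - N*/133) = 0.0301·5.43, giving N* = 133·(1 - 0.255) = 99.
From dH/dt = 0: 0.0144·99 - 0.321 = 0.0276P*, so P* = 1.1/0.0276 = 40.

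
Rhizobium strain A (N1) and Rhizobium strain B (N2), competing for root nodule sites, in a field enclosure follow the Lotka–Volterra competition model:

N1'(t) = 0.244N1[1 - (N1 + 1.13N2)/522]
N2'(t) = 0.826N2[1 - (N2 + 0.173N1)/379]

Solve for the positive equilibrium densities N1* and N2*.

Setting both brackets to zero gives the nullclines N1 + 1.13N2 = 522 and 0.173N1 + N2 = 379.
Substituting N2 = 379 - 0.173N1 into the first: N1(1 - 1.13·0.173) = 522 - 1.13·379.
So N1* = 93.7/0.805 = 117, and then N2* = 379 - 0.173·117 = 359.

N1* ≈ 117, N2* ≈ 359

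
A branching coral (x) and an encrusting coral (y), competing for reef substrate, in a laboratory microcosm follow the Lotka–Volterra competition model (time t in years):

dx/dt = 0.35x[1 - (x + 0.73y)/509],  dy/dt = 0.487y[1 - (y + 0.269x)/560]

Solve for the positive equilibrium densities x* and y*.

x* ≈ 125, y* ≈ 526

Setting both brackets to zero gives the nullclines x + 0.73y = 509 and 0.269x + y = 560.
Substituting y = 560 - 0.269x into the first: x(1 - 0.73·0.269) = 509 - 0.73·560.
So x* = 100/0.804 = 125, and then y* = 560 - 0.269·125 = 526.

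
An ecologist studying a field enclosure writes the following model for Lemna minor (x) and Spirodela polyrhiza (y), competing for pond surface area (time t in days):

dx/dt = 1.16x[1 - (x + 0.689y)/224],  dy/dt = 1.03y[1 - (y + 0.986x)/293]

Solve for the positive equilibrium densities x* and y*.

x* ≈ 69, y* ≈ 225

Setting both brackets to zero gives the nullclines x + 0.689y = 224 and 0.986x + y = 293.
Substituting y = 293 - 0.986x into the first: x(1 - 0.689·0.986) = 224 - 0.689·293.
So x* = 22.1/0.321 = 69, and then y* = 293 - 0.986·69 = 225.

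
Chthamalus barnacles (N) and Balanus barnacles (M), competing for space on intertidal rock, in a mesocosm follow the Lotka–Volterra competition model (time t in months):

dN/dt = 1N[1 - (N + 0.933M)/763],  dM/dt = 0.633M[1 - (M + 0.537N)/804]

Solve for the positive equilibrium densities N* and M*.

Setting both brackets to zero gives the nullclines N + 0.933M = 763 and 0.537N + M = 804.
Substituting M = 804 - 0.537N into the first: N(1 - 0.933·0.537) = 763 - 0.933·804.
So N* = 12.9/0.499 = 25.8, and then M* = 804 - 0.537·25.8 = 790.

N* ≈ 25.8, M* ≈ 790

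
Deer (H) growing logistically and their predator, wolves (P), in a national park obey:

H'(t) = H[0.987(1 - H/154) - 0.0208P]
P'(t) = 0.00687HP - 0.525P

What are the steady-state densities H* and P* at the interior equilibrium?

From dP/dt = 0 with P > 0: 0.00687H* = 0.525, so H* = 76.4.
Substitute into dH/dt = 0: 0.987(1 - 76.4/154) = 0.0208P*.
The bracket is 0.504, giving P* = 0.497/0.0208 = 23.9.

H* ≈ 76.4, P* ≈ 23.9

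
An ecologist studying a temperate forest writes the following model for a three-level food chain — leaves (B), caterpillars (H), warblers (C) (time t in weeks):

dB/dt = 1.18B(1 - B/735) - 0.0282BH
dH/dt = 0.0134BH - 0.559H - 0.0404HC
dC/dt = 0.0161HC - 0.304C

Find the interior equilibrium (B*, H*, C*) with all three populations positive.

B* ≈ 403, H* ≈ 18.9, C* ≈ 120

From dC/dt = 0: 0.0161H* = 0.304, so H* = 18.9.
From dB/dt = 0: 1.18(1 - B*/735) = 0.0282·18.9, giving B* = 735·(1 - 0.451) = 403.
From dH/dt = 0: 0.0134·403 - 0.559 = 0.0404C*, so C* = 4.85/0.0404 = 120.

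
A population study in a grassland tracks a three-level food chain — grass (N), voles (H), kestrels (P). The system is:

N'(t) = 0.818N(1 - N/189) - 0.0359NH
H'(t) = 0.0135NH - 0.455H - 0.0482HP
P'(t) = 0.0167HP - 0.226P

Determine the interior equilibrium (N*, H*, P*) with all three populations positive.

From dP/dt = 0: 0.0167H* = 0.226, so H* = 13.5.
From dN/dt = 0: 0.818(1 - N*/189) = 0.0359·13.5, giving N* = 189·(1 - 0.594) = 76.7.
From dH/dt = 0: 0.0135·76.7 - 0.455 = 0.0482P*, so P* = 0.581/0.0482 = 12.1.

N* ≈ 76.7, H* ≈ 13.5, P* ≈ 12.1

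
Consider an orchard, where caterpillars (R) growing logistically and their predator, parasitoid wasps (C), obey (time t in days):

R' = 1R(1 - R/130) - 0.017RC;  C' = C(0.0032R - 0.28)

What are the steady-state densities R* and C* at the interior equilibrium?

From dC/dt = 0 with C > 0: 0.0032R* = 0.28, so R* = 87.5.
Substitute into dR/dt = 0: 1(1 - 87.5/130) = 0.017C*.
The bracket is 0.327, giving C* = 0.327/0.017 = 19.2.

R* ≈ 87.5, C* ≈ 19.2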